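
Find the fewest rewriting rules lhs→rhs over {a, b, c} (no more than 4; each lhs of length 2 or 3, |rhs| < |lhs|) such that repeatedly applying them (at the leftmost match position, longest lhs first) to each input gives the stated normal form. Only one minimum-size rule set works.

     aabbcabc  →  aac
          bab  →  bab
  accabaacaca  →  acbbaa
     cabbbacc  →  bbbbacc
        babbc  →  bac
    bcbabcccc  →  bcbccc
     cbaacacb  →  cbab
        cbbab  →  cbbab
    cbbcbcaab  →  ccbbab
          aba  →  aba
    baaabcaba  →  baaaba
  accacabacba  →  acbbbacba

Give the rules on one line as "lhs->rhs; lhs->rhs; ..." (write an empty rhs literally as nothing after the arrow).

abc->; bbc->c; ca->b

  | aabbcabc => aacabc => aabbc => aac
  | bab
  | accabaacaca => acbbaacaca => acbbaabca => acbbaa
  | cabbbacc => bbbbacc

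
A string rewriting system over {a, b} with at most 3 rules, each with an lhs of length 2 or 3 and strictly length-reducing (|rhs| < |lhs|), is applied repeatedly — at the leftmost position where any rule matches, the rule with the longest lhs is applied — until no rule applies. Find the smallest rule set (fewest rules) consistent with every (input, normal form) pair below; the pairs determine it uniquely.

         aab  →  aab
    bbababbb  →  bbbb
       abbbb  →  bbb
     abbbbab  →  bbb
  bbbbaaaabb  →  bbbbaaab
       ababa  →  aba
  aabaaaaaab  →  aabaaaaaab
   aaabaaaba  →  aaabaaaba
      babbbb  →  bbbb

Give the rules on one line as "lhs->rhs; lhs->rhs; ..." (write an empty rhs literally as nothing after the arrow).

  | aab
  | bbababbb => bbabbb => bbbb
  | abbbb => bbb
  | abbbbab => bbbab => bbb

abb->b; bab->b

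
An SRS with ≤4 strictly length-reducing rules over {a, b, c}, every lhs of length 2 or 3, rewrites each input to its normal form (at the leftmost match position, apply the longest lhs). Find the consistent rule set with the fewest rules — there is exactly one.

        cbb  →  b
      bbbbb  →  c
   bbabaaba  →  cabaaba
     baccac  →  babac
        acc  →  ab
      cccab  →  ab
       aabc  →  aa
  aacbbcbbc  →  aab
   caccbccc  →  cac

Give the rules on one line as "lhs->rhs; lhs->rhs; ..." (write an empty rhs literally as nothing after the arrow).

  | cbb => cc => b
  | bbbbb => cbbb => ccb => bb => c
  | bbabaaba => cabaaba
  | baccac => babac

bb->c; bc->; cc->b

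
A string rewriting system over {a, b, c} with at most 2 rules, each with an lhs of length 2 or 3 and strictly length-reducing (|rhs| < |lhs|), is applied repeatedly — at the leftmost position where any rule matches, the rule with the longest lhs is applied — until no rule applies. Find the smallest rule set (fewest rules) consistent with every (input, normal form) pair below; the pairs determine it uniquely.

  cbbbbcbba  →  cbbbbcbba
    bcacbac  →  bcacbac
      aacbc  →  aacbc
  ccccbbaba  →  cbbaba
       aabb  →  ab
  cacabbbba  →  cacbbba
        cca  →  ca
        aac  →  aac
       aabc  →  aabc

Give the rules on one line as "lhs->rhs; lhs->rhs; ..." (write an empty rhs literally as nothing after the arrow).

  | cbbbbcbba
  | bcacbac
  | aacbc
  | ccccbbaba => cccbbaba => ccbbaba => cbbaba

abb->b; cc->c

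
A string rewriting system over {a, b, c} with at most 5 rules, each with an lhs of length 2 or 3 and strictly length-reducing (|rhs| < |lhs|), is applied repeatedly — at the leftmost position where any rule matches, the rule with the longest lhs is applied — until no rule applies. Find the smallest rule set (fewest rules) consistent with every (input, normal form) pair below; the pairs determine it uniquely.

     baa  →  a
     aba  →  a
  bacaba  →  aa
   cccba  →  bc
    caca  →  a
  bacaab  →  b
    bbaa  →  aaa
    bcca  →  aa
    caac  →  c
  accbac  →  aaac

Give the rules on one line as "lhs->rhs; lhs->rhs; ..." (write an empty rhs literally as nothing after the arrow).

  | baa => a
  | aba => a
  | bacaba => caba => bba => aa
  | cccba => bcba => bc

ba->; bb->a; ca->b; cc->b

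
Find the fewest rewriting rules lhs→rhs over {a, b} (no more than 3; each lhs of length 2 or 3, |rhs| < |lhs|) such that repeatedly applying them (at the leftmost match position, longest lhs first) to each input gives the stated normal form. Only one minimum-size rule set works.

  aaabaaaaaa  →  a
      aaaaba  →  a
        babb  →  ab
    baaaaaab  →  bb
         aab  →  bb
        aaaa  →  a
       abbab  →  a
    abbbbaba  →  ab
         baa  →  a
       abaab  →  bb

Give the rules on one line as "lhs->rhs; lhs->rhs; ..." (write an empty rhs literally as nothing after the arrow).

  | aaabaaaaaa => babaaaaaa => aaaaaaa => baaaaa => aaaa => baa => a
  | aaaaba => baaba => aba => a
  | babb => ab
  | baaaaaab => aaaaab => baaab => aab => bb

aa->b; ba->; bab->a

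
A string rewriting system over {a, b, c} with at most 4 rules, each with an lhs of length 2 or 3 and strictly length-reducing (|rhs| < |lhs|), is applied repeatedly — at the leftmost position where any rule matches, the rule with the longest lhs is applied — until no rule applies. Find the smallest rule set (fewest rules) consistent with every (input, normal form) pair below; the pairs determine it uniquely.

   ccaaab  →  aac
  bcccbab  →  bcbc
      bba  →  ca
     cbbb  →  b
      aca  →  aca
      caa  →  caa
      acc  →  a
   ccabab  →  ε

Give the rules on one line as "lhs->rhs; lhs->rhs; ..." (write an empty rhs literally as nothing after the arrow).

  | ccaaab => aaab => aac
  | bcccbab => bcbab => bcbc
  | bba => ca
  | cbbb => ccb => b

ab->c; bb->c; cc->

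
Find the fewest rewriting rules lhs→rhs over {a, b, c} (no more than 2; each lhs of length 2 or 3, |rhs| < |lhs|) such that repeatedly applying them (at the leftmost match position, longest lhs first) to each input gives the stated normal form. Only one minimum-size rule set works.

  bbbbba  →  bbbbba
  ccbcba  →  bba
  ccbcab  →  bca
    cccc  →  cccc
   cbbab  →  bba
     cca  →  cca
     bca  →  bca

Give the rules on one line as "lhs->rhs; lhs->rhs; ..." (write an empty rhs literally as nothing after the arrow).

ab->a; cb->b

  | bbbbba
  | ccbcba => cbcba => bcba => bba
  | ccbcab => cbcab => bcab => bca
  | cccc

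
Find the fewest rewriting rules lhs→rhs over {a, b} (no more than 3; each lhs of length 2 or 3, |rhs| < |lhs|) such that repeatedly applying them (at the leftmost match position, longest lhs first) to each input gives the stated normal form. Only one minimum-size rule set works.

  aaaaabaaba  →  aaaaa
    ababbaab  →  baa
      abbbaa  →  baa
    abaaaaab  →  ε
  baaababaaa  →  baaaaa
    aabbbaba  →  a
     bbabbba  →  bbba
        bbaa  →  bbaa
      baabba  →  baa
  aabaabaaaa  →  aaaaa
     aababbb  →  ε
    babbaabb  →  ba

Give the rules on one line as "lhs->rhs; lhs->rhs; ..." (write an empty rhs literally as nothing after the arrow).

ab->a; aba->ab; abb->

  | aaaaabaaba => aaaaababa => aaaaabba => aaaaa
  | ababbaab => abbbaab => baab => baa
  | abbbaa => baa
  | abaaaaab => abaaaab => abaaab => abaab => abab => abb => ε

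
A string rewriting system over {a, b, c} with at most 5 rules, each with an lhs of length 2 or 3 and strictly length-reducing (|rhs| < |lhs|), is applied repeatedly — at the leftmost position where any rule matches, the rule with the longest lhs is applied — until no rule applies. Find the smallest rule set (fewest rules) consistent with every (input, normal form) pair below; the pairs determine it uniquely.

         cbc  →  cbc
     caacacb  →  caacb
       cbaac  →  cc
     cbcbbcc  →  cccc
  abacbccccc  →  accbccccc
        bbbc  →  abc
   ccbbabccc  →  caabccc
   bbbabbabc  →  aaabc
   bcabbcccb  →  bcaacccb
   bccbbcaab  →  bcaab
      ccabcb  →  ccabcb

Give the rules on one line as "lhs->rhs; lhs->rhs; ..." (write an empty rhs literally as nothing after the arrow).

  | cbc
  | caacacb => caacb
  | cbaac => ccac => cc
  | cbcbbcc => cbacc => cccc

ba->c; bb->a; cac->c; cbb->a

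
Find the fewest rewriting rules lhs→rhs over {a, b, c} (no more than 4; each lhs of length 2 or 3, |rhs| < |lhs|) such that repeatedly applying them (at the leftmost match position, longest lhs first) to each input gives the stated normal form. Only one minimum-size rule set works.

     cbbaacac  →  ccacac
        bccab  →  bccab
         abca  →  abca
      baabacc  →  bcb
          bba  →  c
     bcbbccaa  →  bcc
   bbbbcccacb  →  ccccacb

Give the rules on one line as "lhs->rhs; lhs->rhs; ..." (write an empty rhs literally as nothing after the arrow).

aa->c; acc->; bb->a

  | cbbaacac => caaacac => ccacac
  | bccab
  | abca
  | baabacc => bcbacc => bcb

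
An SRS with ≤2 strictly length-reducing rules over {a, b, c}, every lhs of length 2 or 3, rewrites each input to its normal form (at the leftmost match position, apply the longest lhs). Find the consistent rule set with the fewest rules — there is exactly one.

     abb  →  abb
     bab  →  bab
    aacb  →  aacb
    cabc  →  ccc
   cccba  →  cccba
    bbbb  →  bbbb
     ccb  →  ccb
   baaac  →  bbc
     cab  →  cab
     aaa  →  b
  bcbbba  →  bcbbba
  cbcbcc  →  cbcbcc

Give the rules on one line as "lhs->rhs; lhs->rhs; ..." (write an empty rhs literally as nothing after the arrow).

  | abb
  | bab
  | aacb
  | cabc => ccc

aaa->b; abc->cc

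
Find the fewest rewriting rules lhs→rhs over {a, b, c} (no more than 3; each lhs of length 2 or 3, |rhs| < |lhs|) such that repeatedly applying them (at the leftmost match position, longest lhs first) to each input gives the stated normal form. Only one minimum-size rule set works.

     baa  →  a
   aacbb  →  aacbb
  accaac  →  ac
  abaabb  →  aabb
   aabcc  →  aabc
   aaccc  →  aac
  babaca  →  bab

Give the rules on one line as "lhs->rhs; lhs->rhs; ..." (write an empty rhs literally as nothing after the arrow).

aca->; baa->a; cc->c

  | baa => a
  | aacbb
  | accaac => acaac => ac
  | abaabb => aabb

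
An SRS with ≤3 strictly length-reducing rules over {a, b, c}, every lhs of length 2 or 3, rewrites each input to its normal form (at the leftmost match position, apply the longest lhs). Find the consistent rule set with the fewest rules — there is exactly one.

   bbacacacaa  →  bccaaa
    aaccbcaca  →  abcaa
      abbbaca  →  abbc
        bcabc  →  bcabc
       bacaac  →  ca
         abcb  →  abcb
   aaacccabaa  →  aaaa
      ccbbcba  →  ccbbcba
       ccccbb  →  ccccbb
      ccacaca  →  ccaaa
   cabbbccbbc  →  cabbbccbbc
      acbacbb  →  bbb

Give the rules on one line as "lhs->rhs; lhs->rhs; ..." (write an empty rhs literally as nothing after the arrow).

ac->a; acb->b; baa->c

  | bbacacacaa => bbaacacaa => bccacaa => bccaaa
  | aaccbcaca => aacbcaca => abcaca => abcaa
  | abbbaca => abbbaa => abbc
  | bcabc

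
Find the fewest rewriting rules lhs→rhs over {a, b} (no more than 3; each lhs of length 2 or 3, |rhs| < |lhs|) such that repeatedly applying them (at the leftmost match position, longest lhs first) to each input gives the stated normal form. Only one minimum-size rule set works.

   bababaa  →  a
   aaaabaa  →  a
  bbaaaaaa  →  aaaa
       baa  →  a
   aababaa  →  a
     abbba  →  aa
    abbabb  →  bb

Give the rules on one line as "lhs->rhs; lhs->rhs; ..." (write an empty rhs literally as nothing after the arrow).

aab->b; ab->a; ba->

  | bababaa => babaa => baa => a
  | aaaabaa => aabaa => baa => a
  | bbaaaaaa => baaaaa => aaaa
  | baa => a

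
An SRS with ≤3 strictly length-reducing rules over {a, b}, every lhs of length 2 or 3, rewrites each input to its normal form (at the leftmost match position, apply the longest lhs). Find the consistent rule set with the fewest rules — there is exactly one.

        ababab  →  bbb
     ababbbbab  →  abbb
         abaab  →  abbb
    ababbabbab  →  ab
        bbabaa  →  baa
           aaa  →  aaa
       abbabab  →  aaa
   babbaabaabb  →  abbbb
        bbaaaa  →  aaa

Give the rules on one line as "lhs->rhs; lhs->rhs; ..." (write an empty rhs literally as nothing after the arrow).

aab->bb; bab->aa; bba->

  | ababab => aaaab => aabb => bbb
  | ababbbbab => aaabbbab => abbbbab => abbb
  | abaab => abbb
  | ababbabbab => aaababbab => abbabbab => abbab => ab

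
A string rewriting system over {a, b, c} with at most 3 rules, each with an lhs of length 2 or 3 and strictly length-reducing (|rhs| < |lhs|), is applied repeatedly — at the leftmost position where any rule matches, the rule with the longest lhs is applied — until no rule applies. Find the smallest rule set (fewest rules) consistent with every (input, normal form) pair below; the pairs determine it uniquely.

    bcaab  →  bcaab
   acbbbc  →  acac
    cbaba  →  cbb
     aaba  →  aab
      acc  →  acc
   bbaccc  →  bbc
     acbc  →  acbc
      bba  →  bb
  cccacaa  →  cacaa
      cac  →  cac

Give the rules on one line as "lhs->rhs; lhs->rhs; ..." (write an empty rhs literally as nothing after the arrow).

ba->b; bbb->a; ccc->c

  | bcaab
  | acbbbc => acac
  | cbaba => cbba => cbb
  | aaba => aab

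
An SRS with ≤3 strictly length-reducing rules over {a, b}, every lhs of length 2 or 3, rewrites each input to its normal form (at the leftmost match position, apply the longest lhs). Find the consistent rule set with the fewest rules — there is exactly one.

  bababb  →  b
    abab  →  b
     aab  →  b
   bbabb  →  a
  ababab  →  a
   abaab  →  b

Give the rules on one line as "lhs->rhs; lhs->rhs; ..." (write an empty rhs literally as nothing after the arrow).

  | bababb => bbb => ab => b
  | abab => b
  | aab => ab => b
  | bbabb => aabb => abb => bb => a

ab->b; aba->; bb->a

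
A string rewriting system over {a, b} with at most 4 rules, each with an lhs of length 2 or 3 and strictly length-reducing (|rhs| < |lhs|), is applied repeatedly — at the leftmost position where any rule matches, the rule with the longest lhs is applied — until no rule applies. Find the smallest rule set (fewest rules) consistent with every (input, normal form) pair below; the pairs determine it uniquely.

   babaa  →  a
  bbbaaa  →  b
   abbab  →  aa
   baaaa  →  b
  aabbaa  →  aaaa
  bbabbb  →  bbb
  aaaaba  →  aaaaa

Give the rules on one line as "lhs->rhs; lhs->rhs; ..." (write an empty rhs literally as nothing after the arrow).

  | babaa => bbaa => a
  | bbbaaa => baa => ba => b
  | abbab => abab => aab => aa
  | baaaa => baaa => baa => ba => b

ab->a; ba->b; bba->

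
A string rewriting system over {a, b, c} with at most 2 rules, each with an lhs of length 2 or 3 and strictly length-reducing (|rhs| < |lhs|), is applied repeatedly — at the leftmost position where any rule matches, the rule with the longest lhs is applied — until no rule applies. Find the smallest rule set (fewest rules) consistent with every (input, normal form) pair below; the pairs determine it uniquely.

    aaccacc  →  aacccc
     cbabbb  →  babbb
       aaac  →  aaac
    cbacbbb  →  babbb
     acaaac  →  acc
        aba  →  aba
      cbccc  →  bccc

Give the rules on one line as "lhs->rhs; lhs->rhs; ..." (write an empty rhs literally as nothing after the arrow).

ca->c; cb->b

  | aaccacc => aacccc
  | cbabbb => babbb
  | aaac
  | cbacbbb => bacbbb => babbb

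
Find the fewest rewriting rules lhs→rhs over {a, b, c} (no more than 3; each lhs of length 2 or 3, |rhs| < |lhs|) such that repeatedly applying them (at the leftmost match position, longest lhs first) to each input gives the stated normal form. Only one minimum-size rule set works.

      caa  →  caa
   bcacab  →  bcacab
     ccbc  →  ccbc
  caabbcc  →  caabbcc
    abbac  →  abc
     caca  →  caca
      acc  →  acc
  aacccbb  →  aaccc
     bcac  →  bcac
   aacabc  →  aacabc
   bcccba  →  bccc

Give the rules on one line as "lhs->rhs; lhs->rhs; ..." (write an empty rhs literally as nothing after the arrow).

  | caa
  | bcacab
  | ccbc
  | caabbcc

ba->; cbb->c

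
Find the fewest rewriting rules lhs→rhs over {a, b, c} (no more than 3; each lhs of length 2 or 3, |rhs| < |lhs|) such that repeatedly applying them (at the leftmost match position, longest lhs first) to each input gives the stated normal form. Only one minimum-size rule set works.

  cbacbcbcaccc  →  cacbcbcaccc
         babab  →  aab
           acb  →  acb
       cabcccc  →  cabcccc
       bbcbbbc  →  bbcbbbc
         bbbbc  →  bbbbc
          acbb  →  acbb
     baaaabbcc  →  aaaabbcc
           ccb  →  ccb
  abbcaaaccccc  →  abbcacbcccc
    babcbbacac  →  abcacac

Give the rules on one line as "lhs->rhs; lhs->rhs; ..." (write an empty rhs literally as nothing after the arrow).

aac->cb; ba->a

  | cbacbcbcaccc => cacbcbcaccc
  | babab => abab => aab
  | acb
  | cabcccc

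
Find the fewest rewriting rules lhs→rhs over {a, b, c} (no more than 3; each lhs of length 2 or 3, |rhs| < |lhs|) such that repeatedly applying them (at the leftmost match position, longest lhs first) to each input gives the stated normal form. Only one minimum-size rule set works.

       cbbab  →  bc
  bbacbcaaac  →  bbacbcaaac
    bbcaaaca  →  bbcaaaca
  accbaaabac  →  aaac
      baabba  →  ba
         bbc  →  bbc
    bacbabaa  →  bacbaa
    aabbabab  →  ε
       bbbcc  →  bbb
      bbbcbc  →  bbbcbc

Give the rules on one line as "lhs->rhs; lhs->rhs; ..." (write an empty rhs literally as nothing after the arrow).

  | cbbab => bcab => bc
  | bbacbcaaac
  | bbcaaaca
  | accbaaabac => abaaabac => aaabac => aaac

ab->; cbb->bc; cc->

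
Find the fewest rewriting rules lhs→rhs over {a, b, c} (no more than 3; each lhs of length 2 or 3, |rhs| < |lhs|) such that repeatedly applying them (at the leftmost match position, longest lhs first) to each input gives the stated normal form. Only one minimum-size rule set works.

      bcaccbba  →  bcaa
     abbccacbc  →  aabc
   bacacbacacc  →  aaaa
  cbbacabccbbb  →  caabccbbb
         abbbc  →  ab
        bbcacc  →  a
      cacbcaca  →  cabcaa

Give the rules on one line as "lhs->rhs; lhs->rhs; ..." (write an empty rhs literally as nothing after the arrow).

  | bcaccbba => bcacbba => bcabba => bcaba => bcaa
  | abbccacbc => acacbc => aacbc => aabc
  | bacacbacacc => acacbacacc => aacbacacc => aabacacc => aaacacc => aaaacc => aaaac => aaaa
  | cbbacabccbbb => cbacabccbbb => cacabccbbb => caabccbbb

ac->a; ba->a; bbc->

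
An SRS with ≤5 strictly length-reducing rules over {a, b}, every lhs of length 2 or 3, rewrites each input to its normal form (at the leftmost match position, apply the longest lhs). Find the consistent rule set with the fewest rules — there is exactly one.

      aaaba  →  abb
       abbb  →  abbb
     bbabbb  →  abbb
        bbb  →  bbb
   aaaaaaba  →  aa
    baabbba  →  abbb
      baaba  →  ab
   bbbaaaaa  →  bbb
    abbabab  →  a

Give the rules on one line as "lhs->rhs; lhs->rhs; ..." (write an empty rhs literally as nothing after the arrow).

aaa->ab; aab->a; ba->b; bab->ab

  | aaaba => abba => abb
  | abbb
  | bbabbb => babbb => abbb
  | bbb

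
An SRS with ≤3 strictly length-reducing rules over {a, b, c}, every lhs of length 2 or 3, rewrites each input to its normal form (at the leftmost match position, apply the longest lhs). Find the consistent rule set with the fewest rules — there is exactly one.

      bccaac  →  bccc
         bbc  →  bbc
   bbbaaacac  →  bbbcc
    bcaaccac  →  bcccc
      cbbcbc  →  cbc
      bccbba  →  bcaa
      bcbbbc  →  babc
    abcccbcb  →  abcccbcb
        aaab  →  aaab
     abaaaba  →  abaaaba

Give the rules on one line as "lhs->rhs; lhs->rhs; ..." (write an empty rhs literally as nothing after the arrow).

ac->c; cbb->a

  | bccaac => bccac => bccc
  | bbc
  | bbbaaacac => bbbaacac => bbbacac => bbbcac => bbbcc
  | bcaaccac => bcaccac => bcccac => bcccc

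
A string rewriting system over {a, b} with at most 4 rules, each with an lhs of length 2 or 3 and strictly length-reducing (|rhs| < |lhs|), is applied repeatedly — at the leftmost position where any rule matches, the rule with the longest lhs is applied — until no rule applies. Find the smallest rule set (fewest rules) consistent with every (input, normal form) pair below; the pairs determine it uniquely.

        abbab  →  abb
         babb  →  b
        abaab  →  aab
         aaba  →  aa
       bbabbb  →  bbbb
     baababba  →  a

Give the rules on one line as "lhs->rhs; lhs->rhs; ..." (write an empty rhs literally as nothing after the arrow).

ba->; bab->; bba->b

  | abbab => abb
  | babb => b
  | abaab => aab
  | aaba => aa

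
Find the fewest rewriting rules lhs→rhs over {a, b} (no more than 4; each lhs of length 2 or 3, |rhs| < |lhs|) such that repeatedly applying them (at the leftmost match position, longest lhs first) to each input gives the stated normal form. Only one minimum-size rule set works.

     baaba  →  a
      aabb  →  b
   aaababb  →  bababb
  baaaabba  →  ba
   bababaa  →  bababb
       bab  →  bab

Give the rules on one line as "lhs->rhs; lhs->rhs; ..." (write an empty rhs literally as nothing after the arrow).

  | baaba => baaa => bba => a
  | aabb => aab => aa => b
  | aaababb => bababb
  | baaaabba => bbaabba => aabba => aaba => aaa => ba

aa->b; aab->aa; bba->a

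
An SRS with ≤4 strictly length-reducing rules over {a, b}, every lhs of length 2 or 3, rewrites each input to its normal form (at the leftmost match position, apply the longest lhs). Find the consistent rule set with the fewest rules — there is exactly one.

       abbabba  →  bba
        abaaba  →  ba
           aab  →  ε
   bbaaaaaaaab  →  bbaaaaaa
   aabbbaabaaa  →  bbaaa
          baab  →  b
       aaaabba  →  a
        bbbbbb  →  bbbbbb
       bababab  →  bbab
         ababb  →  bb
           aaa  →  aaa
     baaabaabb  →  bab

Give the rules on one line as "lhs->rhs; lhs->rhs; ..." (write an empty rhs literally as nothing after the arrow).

  | abbabba => babba => bba
  | abaaba => ababa => abba => ba
  | aab => ε
  | bbaaaaaaaab => bbaaaaaa

aab->; aba->ab; abb->b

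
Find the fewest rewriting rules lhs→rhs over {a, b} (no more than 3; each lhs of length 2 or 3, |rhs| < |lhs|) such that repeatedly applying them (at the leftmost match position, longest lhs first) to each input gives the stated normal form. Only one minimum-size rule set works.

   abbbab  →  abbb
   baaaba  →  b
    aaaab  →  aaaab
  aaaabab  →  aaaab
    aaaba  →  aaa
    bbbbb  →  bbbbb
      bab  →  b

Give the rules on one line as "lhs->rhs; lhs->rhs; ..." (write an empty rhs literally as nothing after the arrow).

ba->; baa->bb

  | abbbab => abbb
  | baaaba => bbaba => bba => b
  | aaaab
  | aaaabab => aaaab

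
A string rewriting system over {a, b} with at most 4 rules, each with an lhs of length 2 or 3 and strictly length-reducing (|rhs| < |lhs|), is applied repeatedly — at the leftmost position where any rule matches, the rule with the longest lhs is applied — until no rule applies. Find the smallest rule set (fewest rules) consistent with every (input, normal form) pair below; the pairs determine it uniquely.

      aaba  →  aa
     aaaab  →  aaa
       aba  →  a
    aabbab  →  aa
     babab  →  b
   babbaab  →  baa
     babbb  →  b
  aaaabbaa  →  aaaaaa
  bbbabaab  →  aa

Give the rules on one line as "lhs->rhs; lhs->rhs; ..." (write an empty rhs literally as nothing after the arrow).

  | aaba => aa
  | aaaab => aaa
  | aba => a
  | aabbab => aaab => aa

ab->; abb->a; bbb->a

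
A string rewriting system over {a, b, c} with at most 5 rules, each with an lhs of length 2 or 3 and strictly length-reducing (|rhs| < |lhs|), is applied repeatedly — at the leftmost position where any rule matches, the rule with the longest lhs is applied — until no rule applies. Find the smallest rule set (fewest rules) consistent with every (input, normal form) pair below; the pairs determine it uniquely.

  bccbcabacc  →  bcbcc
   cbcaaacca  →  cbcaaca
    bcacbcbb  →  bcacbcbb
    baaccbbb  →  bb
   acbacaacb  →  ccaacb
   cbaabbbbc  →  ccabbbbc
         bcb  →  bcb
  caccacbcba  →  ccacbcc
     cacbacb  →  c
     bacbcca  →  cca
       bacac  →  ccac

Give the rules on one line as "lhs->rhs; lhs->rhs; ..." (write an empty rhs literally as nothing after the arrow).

aba->b; acc->c; ba->c; ccb->

  | bccbcabacc => bcabacc => bcbcc
  | cbcaaacca => cbcaaca
  | bcacbcbb
  | baaccbbb => caccbbb => ccbbb => bb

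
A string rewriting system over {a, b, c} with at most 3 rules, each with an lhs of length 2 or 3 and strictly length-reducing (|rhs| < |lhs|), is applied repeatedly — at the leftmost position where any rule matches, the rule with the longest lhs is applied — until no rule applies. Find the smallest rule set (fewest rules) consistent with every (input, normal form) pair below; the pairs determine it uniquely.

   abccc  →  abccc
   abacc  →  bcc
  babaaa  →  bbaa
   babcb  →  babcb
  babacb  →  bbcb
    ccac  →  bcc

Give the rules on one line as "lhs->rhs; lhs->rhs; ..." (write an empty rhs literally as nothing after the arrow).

  | abccc
  | abacc => bcc
  | babaaa => bbaa
  | babcb

aba->b; cca->bc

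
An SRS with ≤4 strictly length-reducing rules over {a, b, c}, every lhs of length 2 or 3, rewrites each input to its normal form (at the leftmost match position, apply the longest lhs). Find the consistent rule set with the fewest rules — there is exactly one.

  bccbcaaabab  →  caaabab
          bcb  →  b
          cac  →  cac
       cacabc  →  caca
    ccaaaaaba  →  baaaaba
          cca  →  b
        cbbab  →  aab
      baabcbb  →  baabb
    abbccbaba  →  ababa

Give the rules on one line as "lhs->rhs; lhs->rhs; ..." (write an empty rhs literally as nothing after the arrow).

bc->; cbb->a; cca->b

  | bccbcaaabab => cbcaaabab => caaabab
  | bcb => b
  | cac
  | cacabc => caca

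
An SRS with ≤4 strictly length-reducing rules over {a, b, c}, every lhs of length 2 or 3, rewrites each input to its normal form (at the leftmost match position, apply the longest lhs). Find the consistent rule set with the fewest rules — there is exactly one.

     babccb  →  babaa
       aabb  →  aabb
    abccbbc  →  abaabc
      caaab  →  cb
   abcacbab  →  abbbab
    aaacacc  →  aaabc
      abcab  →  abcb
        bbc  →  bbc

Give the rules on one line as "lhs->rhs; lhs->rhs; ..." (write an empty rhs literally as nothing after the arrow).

  | babccb => babaa
  | aabb
  | abccbbc => abaabc
  | caaab => caab => cab => cb

ca->c; cac->b; ccb->aa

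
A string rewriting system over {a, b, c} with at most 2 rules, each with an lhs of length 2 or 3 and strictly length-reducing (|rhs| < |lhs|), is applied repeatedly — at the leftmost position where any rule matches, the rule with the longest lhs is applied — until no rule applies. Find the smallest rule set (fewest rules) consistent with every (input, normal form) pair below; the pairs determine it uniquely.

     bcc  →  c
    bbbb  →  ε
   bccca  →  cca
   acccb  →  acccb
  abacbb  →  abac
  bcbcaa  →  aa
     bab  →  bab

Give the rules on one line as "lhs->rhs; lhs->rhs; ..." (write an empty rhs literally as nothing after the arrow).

bb->; bc->

  | bcc => c
  | bbbb => bb => ε
  | bccca => cca
  | acccb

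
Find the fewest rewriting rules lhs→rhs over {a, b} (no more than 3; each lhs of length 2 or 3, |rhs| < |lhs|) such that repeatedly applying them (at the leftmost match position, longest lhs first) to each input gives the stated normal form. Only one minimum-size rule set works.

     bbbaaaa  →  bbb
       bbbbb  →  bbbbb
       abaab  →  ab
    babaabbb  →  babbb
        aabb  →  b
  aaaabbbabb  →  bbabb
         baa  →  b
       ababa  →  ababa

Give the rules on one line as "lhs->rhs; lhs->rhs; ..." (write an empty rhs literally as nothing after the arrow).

aa->; aab->

  | bbbaaaa => bbbaa => bbb
  | bbbbb
  | abaab => ab
  | babaabbb => babbb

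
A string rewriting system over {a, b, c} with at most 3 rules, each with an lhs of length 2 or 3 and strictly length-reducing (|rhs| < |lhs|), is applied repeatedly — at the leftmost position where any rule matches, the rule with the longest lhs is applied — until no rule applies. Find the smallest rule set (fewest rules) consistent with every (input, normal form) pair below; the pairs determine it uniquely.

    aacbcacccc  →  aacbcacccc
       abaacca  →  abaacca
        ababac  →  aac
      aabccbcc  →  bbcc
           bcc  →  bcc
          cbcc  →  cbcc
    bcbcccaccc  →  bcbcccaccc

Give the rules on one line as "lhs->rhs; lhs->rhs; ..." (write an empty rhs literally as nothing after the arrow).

abc->b; bab->

  | aacbcacccc
  | abaacca
  | ababac => aac
  | aabccbcc => abcbcc => bbcc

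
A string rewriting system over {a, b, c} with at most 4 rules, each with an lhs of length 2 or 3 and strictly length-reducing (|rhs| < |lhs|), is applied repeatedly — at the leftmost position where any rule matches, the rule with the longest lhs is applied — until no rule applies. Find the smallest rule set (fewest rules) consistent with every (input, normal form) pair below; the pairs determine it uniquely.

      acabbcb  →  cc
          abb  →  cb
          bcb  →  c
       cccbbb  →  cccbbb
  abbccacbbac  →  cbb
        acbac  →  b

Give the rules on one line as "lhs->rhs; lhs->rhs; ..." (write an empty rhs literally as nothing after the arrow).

  | acabbcb => abbcb => cbcb => cab => cc
  | abb => cb
  | bcb => ab => c
  | cccbbb

ab->c; ac->; bc->a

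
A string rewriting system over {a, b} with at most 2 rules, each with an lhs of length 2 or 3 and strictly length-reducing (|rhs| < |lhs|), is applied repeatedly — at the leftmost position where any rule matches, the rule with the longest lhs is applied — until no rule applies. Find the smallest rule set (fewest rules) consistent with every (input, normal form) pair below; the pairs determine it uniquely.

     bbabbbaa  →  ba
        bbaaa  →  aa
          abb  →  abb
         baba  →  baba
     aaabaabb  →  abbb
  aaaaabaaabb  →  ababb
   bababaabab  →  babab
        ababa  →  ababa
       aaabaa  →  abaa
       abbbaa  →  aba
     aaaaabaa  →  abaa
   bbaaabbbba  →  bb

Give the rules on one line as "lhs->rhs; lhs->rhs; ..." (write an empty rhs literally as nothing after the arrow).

aab->b; bba->

  | bbabbbaa => bbbaa => ba
  | bbaaa => aa
  | abb
  | baba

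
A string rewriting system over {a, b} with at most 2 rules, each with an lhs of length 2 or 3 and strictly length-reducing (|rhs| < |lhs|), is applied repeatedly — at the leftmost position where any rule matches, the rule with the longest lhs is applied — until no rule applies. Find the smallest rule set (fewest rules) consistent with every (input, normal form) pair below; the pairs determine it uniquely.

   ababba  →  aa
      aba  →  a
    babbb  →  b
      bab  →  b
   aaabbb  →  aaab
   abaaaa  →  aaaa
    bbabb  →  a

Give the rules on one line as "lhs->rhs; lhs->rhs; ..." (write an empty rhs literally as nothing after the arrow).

  | ababba => abba => aa
  | aba => a
  | babbb => bbb => b
  | bab => b

ba->; bb->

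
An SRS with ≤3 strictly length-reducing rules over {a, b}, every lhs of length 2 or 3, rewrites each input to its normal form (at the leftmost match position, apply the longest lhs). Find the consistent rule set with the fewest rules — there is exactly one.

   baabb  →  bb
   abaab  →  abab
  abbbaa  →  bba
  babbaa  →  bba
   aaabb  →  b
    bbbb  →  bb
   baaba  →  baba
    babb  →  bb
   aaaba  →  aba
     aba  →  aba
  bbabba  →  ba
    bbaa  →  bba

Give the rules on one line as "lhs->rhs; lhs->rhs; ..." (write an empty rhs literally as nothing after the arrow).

aa->a; abb->b; bbb->b

  | baabb => babb => bb
  | abaab => abab
  | abbbaa => bbaa => bba
  | babbaa => bbaa => bba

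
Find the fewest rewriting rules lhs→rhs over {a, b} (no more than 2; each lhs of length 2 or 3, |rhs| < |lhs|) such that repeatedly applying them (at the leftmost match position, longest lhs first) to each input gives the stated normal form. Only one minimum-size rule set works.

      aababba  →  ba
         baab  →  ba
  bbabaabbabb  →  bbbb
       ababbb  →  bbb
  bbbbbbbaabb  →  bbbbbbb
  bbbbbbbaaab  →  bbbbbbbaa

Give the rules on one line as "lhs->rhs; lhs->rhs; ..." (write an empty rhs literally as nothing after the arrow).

  | aababba => abba => ba
  | baab => ba
  | bbabaabbabb => bbabbabb => bbbabb => bbbb
  | ababbb => bbb

ab->; aba->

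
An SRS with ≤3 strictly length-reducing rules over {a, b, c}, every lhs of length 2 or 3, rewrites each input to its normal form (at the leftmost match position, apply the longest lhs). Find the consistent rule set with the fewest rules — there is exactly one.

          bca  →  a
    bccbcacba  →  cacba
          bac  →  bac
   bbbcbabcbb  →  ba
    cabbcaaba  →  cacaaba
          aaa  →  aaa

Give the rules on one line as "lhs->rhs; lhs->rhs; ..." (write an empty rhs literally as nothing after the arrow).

  | bca => a
  | bccbcacba => cbcacba => cacba
  | bac
  | bbbcbabcbb => bcbabcbb => babcbb => babb => ba

bb->; bc->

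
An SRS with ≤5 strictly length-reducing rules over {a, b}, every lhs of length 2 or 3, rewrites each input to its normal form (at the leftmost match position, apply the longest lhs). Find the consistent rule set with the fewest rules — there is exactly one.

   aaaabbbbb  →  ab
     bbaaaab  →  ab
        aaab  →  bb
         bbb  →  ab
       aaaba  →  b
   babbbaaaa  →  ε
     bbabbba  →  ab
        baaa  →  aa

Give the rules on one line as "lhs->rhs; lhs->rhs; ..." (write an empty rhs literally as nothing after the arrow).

aaa->b; aab->ab; ba->; bbb->ab

  | aaaabbbbb => babbbbb => bbbbb => abbb => aab => ab
  | bbaaaab => baaab => aab => ab
  | aaab => bb
  | bbb => ab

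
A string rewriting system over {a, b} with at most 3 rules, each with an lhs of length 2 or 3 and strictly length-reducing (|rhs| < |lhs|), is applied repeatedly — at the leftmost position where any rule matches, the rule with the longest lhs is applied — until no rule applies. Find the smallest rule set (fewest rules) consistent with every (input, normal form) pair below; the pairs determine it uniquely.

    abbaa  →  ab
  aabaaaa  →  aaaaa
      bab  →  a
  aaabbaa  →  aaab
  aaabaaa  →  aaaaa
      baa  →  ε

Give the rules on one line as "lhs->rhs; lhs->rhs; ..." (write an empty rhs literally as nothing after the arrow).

aba->a; baa->; bab->a

  | abbaa => ab
  | aabaaaa => aaaaa
  | bab => a
  | aaabbaa => aaab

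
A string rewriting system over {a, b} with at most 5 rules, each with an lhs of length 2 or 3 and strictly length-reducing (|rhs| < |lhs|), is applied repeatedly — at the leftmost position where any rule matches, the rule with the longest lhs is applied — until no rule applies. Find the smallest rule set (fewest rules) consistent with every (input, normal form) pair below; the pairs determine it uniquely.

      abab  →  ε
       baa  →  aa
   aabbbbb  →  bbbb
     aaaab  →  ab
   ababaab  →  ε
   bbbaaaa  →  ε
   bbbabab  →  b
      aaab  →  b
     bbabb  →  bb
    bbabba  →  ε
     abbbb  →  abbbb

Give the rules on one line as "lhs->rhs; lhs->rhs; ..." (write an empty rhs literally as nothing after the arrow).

aaa->; aab->; ba->a; bba->

  | abab => aab => ε
  | baa => aa
  | aabbbbb => bbbb
  | aaaab => ab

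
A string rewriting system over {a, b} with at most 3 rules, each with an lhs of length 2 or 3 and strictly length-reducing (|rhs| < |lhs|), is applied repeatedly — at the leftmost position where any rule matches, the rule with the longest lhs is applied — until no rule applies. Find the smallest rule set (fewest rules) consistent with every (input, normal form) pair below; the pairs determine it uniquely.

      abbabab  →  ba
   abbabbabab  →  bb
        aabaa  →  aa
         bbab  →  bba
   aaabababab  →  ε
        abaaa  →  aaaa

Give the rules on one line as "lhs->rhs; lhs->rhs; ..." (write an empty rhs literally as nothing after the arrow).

aab->; ab->a; abb->ba

  | abbabab => baabab => bab => ba
  | abbabbabab => baabbabab => bbabab => bbaab => bb
  | aabaa => aa
  | bbab => bba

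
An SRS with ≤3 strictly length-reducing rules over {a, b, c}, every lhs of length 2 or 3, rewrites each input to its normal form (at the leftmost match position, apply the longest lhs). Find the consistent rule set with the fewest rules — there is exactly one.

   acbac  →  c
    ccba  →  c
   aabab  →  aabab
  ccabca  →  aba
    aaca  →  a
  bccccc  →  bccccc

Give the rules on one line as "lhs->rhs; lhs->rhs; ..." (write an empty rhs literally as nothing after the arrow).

  | acbac => cbac => c
  | ccba => c
  | aabab
  | ccabca => cabca => abca => aba

ac->c; ca->a; cba->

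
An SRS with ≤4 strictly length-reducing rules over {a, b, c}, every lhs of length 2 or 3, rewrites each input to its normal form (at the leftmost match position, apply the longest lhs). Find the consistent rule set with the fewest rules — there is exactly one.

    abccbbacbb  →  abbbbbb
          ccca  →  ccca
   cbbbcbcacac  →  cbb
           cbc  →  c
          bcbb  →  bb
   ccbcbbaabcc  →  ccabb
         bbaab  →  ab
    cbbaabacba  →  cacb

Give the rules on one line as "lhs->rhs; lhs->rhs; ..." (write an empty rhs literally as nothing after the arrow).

  | abccbbacbb => abbbbacbb => abbbccbb => abbbbbb
  | ccca
  | cbbbcbcacac => cbbbcacac => cbbacac => cbccac => cbbac => cbcc => cbb
  | cbc => c

ba->c; bc->; bcc->bb; cba->b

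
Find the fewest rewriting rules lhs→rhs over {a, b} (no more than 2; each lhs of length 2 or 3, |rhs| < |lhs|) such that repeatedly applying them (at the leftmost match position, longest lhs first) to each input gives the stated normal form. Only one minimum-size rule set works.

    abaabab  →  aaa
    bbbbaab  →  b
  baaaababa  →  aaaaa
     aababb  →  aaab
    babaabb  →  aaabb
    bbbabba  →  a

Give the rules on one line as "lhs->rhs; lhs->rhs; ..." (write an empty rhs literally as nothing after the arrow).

  | abaabab => aabab => aaa
  | bbbbaab => bbbab => bba => b
  | baaaababa => aaababa => aaaaa
  | aababb => aaab

ba->; bab->a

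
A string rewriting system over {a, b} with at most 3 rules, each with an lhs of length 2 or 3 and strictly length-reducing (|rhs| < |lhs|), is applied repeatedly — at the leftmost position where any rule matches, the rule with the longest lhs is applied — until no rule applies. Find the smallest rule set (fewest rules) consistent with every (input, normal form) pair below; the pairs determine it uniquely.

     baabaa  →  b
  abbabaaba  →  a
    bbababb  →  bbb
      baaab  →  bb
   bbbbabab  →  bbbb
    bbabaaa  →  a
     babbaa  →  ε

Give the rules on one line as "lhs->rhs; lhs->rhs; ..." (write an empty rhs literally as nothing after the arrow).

aa->b; ba->

  | baabaa => abaa => aa => b
  | abbabaaba => abbaaba => ababa => aba => a
  | bbababb => bbabb => bbb
  | baaab => aab => bb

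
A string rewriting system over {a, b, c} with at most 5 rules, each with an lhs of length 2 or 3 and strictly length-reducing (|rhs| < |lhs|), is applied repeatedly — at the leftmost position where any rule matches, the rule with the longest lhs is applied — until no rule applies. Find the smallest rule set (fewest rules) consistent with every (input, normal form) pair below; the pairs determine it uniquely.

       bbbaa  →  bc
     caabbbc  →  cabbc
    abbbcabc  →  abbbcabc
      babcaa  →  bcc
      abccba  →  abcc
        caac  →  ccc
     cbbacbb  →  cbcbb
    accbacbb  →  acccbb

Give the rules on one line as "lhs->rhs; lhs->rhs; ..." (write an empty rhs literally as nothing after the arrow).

  | bbbaa => bbac => bc
  | caabbbc => cabbc
  | abbbcabc
  | babcaa => bcaa => bcc

aa->c; aab->a; ba->; baa->ac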